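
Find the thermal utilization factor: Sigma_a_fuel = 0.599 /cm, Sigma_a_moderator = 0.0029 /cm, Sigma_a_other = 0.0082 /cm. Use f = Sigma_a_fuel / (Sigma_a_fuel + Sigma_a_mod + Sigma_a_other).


f = Sigma_a_fuel / (Sigma_a_fuel + Sigma_a_mod + Sigma_a_other)
f = 0.599 / (0.599 + 0.0029 + 0.0082)
f = 0.98181

0.98181


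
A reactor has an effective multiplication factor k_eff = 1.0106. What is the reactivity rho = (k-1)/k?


rho = (k_eff - 1) / k_eff
rho = (1.0106 - 1) / 1.0106
rho = 0.010489

0.010489


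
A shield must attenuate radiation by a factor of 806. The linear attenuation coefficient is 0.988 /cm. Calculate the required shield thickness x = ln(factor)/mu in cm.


x = ln(factor) / mu
x = ln(806) / 0.988
x = 6.7734 cm

6.7734


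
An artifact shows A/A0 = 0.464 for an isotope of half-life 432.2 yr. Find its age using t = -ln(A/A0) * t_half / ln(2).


lambda = ln(2) / t_half = ln(2) / 432.2 = 0.001603765 /yr
t = -ln(A/A0) / lambda
t = -ln(0.464) / 0.001603765
t = 478.79 yr

478.79


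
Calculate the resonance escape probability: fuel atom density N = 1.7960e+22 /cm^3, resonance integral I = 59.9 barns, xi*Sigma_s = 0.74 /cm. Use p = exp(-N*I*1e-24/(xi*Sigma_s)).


p = exp(-N * I * 1e-24 / (xi*Sigma_s))
p = exp(-1.7960e+22 * 59.9 * 1e-24 / 0.74)
p = 0.23368

0.23368


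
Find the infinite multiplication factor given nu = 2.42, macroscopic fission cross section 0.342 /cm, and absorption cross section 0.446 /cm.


k_inf = nu * Sigma_f / Sigma_a
k_inf = 2.42 * 0.342 / 0.446
k_inf = 1.8557

1.8557


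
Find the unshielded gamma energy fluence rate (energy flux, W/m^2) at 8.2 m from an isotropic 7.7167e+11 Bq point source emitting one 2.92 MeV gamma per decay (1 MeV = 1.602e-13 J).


psi = A * E * 1.602e-13 / (4*pi*r^2)
psi = 7.7167e+11 * 2.92 * 1.602e-13 / (4*pi*8.2^2)
psi = 4.2721e-04 W/m^2

4.2721e-04


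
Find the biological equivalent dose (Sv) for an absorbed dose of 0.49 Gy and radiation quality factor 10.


H = D * Q
H = 0.49 * 10
H = 4.9000 Sv

4.9000


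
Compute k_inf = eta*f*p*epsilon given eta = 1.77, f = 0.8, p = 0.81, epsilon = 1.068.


k_inf = eta * f * p * epsilon
k_inf = 1.77 * 0.8 * 0.81 * 1.068
k_inf = 1.2250

1.2250


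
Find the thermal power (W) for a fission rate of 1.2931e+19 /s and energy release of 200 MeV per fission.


P = fission_rate * E_MeV * 1.602e-13
P = 1.2931e+19 * 200 * 1.602e-13
P = 4.1431e+08 W

4.1431e+08


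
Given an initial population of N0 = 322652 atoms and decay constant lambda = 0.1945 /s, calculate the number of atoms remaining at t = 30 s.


N = N0 * exp(-lambda * t)
N = 322652 * exp(-0.1945 * 30)
N = 943.25

943.25


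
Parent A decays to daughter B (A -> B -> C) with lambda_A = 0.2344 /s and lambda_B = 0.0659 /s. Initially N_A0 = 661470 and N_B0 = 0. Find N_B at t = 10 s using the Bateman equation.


N_B(t) = lambda_A * N_A0 / (lambda_B - lambda_A) * [exp(-lambda_A*t) - exp(-lambda_B*t)]
exp(-0.2344*10) = 0.09594310; exp(-0.0659*10) = 0.5173684
N_B = 0.2344 * 661470 / (0.0659 - 0.2344) * (0.09594310 - 0.5173684)
N_B = 387783

387783


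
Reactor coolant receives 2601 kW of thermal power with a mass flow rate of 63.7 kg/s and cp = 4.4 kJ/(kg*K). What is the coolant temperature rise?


dT = Q / (m_dot * cp)
dT = 2601 / (63.7 * 4.4)
dT = 9.2800 C

9.2800


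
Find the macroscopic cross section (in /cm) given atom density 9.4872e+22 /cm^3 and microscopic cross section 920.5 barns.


Sigma = N * sigma_barns * 1e-24
Sigma = 9.4872e+22 * 920.5 * 1e-24
Sigma = 87.330 /cm

87.330


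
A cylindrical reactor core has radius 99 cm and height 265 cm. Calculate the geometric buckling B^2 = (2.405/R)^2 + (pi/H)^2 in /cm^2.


B^2 = (2.405/R)^2 + (pi/H)^2
B^2 = (2.405/99)^2 + (pi/265)^2
B^2 = 7.3069e-04 /cm^2

7.3069e-04


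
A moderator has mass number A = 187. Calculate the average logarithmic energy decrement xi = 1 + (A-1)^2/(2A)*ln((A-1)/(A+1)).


xi = 1 + (A-1)^2/(2A) * ln((A-1)/(A+1))
xi = 1 + (187-1)^2/(2*187) * ln((187-1)/(187 +1))
xi = 0.010657

0.010657


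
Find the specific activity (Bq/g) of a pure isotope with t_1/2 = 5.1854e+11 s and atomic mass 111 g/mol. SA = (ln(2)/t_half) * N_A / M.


lambda = ln(2) / t_half = ln(2) / 5.1854e+11 = 1.336728e-12 /s
SA = lambda * N_A / M
SA = 1.336728e-12 * 6.022e23 / 111
SA = 7.2521e+09 Bq/g

7.2521e+09


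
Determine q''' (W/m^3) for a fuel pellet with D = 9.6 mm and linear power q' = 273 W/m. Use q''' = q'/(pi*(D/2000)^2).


r = D / 2 / 1000 = 9.6 / 2 / 1000 = 0.0048 m
q''' = q' / (pi * r^2)
q''' = 273 / (pi * 0.0048^2)
q''' = 3.7716e+06 W/m^3

3.7716e+06


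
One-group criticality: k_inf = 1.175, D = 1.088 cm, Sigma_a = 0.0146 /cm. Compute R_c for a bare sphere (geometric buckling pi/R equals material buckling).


L^2 = D / Sigma_a = 1.088 / 0.0146 = 74.52055 cm^2
B_m^2 = (k_inf - 1) / L^2 = (1.175 - 1) / 74.52055 = 0.002348346 /cm^2
For a bare sphere: B_g = pi/R, so R_c = pi / sqrt(B_m^2)
R_c = pi / sqrt(0.002348346) = 64.829 cm

64.829


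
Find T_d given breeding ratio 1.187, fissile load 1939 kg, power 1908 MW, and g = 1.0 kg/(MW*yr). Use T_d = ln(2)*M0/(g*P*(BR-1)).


Breeding gain G = BR - 1 = 1.187 - 1 = 0.187
Fissile production rate = g * P * G = 1.0 * 1908 * 0.187 = 356.796 kg/yr
T_d = ln(2) * M0 / (g * P * G)
T_d = ln(2) * 1939 / 356.796 = 3.7669 yr

3.7669


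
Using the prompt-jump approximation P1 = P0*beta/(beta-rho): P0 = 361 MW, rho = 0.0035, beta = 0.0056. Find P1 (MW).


P1/P0 = beta / (beta - rho)
P1/P0 = 0.0056 / (0.0056 - 0.0035) = 2.666667
P1 = 361 * 2.666667 = 962.67 MW

962.67


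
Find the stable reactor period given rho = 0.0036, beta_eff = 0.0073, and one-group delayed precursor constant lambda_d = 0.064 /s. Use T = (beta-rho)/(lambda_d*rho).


T = (beta - rho) / (lambda_d * rho)
T = (0.0073 - 0.0036) / (0.064 * 0.0036)
T = 16.059 s

16.059


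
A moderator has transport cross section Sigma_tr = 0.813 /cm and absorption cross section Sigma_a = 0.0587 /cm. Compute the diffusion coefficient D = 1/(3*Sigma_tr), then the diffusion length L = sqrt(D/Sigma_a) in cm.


D = 1 / (3 * Sigma_tr) = 1 / (3 * 0.813) = 0.4100041 cm
L = sqrt(D / Sigma_a)
L = sqrt(0.4100041 / 0.0587)
L = 2.6429 cm

2.6429


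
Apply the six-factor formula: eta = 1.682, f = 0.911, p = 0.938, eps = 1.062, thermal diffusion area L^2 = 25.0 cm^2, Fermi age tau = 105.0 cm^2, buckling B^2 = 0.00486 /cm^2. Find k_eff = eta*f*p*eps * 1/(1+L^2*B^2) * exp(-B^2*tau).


k_inf = eta*f*p*eps = 1.682*0.911*0.938*1.062 = 1.526412
P_TNL = 1/(1 + L^2*B^2) = 1/(1 + 25.0*0.00486) = 0.8916630
P_FNL = exp(-B^2*tau) = exp(-0.00486*105.0) = 0.6003155
k_eff = k_inf * P_TNL * P_FNL = 1.526412 * 0.8916630 * 0.6003155
k_eff = 0.81706

0.81706


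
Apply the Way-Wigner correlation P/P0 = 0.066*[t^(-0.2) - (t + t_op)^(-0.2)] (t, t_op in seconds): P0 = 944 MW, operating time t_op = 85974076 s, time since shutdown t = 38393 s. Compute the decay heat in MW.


P/P0 = 0.066 * [t^(-0.2) - (t + t_op)^(-0.2)]
P/P0 = 0.066 * [38393^(-0.2) - (38393 + 85974076)^(-0.2)]
P/P0 = 0.066 * [0.1211015 - 0.02588736] = 0.006284133
P = 944 * 0.006284133 = 5.9322 MW

5.9322


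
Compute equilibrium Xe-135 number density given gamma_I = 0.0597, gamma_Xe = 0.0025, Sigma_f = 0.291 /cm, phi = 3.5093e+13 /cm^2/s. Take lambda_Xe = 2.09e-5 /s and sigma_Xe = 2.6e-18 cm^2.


Xe_eq = (gamma_I + gamma_Xe) * Sigma_f * phi / (lambda_Xe + sigma_Xe * phi)
Numerator = (0.0597 + 0.0025) * 0.291 * 3.5093e+13 = 6.351903e+11
Denominator = 2.09e-5 + 2.6e-18 * 3.5093e+13 = 1.121418e-04
Xe_eq = 6.351903e+11 / 1.121418e-04 = 5.6642e+15 /cm^3

5.6642e+15


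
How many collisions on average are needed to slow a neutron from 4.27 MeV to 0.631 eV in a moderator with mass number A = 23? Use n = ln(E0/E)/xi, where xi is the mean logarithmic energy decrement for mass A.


xi = 1 + (A-1)^2/(2A)*ln((A-1)/(A+1)) = 0.08448899 (for A = 23)
n = ln(E0/E) / xi
n = ln(4.27e6 / 0.631) / 0.08448899
n = ln(6.767036e+06) / 0.08448899 = 186.15

186.15


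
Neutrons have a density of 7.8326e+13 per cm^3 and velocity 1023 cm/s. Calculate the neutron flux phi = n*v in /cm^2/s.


phi = n * v
phi = 7.8326e+13 * 1023
phi = 8.0127e+16 /cm^2/s

8.0127e+16


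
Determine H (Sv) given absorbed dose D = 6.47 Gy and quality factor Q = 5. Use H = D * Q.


H = D * Q
H = 6.47 * 5
H = 32.350 Sv

32.350


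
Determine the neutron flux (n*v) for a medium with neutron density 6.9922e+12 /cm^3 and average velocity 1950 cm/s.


phi = n * v
phi = 6.9922e+12 * 1950
phi = 1.3635e+16 /cm^2/s

1.3635e+16


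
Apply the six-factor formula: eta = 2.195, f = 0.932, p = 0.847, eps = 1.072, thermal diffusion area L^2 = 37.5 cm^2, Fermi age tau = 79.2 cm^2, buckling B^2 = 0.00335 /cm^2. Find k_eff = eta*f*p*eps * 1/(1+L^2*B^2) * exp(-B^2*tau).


k_inf = eta*f*p*eps = 2.195*0.932*0.847*1.072 = 1.857499
P_TNL = 1/(1 + L^2*B^2) = 1/(1 + 37.5*0.00335) = 0.8883953
P_FNL = exp(-B^2*tau) = exp(-0.00335*79.2) = 0.7669605
k_eff = k_inf * P_TNL * P_FNL = 1.857499 * 0.8883953 * 0.7669605
k_eff = 1.2656

1.2656


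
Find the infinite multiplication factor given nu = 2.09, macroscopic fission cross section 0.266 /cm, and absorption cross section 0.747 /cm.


k_inf = nu * Sigma_f / Sigma_a
k_inf = 2.09 * 0.266 / 0.747
k_inf = 0.74423

0.74423


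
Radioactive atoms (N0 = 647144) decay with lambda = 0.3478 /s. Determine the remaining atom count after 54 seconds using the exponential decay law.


N = N0 * exp(-lambda * t)
N = 647144 * exp(-0.3478 * 54)
N = 0.0045126

0.0045126


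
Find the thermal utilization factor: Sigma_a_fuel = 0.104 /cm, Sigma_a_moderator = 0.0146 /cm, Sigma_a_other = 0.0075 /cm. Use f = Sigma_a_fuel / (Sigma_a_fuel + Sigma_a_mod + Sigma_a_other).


f = Sigma_a_fuel / (Sigma_a_fuel + Sigma_a_mod + Sigma_a_other)
f = 0.104 / (0.104 + 0.0146 + 0.0075)
f = 0.82474

0.82474


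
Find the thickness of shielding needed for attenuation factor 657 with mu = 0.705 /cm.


x = ln(factor) / mu
x = ln(657) / 0.705
x = 9.2024 cm

9.2024


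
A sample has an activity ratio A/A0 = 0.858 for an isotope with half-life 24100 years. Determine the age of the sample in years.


lambda = ln(2) / t_half = ln(2) / 24100 = 2.876129e-05 /yr
t = -ln(A/A0) / lambda
t = -ln(0.858) / 2.876129e-05
t = 5324.9 yr

5324.9


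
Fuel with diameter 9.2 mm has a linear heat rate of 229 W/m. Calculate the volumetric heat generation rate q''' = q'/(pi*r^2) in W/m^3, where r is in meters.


r = D / 2 / 1000 = 9.2 / 2 / 1000 = 0.0046 m
q''' = q' / (pi * r^2)
q''' = 229 / (pi * 0.0046^2)
q''' = 3.4448e+06 W/m^3

3.4448e+06


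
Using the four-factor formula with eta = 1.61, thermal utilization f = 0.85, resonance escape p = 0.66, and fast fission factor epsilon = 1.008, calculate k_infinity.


k_inf = eta * f * p * epsilon
k_inf = 1.61 * 0.85 * 0.66 * 1.008
k_inf = 0.91044

0.91044


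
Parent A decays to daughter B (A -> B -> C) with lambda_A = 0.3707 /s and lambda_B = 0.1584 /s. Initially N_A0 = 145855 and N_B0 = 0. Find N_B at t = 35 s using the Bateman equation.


N_B(t) = lambda_A * N_A0 / (lambda_B - lambda_A) * [exp(-lambda_A*t) - exp(-lambda_B*t)]
exp(-0.3707*35) = 2.318709e-06; exp(-0.1584*35) = 0.003910852
N_B = 0.3707 * 145855 / (0.1584 - 0.3707) * (2.318709e-06 - 0.003910852)
N_B = 995.42

995.42


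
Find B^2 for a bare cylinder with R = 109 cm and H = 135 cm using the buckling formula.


B^2 = (2.405/R)^2 + (pi/H)^2
B^2 = (2.405/109)^2 + (pi/135)^2
B^2 = 0.0010284 /cm^2

0.0010284


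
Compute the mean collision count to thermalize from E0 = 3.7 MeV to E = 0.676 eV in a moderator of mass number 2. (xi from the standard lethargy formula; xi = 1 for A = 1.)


xi = 1 + (A-1)^2/(2A)*ln((A-1)/(A+1)) = 0.7253469 (for A = 2)
n = ln(E0/E) / xi
n = ln(3.7e6 / 0.676) / 0.7253469
n = ln(5.473373e+06) / 0.7253469 = 21.390

21.390


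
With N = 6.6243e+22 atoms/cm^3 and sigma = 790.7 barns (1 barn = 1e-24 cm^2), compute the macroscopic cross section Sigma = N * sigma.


Sigma = N * sigma_barns * 1e-24
Sigma = 6.6243e+22 * 790.7 * 1e-24
Sigma = 52.378 /cm

52.378


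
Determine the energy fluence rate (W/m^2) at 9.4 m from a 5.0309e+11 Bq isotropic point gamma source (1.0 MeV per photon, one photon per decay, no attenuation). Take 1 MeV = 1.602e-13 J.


psi = A * E * 1.602e-13 / (4*pi*r^2)
psi = 5.0309e+11 * 1.0 * 1.602e-13 / (4*pi*9.4^2)
psi = 7.2584e-05 W/m^2

7.2584e-05


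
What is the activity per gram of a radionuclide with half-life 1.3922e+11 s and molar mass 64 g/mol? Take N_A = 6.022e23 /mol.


lambda = ln(2) / t_half = ln(2) / 1.3922e+11 = 4.978790e-12 /s
SA = lambda * N_A / M
SA = 4.978790e-12 * 6.022e23 / 64
SA = 4.6847e+10 Bq/g

4.6847e+10


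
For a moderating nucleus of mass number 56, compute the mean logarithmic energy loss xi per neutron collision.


xi = 1 + (A-1)^2/(2A) * ln((A-1)/(A+1))
xi = 1 + (56-1)^2/(2*56) * ln((56-1)/(56 +1))
xi = 0.035293

0.035293


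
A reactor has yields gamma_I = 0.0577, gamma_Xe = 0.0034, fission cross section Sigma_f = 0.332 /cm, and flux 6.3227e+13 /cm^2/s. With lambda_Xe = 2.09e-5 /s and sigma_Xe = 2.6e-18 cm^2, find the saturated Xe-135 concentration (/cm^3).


Xe_eq = (gamma_I + gamma_Xe) * Sigma_f * phi / (lambda_Xe + sigma_Xe * phi)
Numerator = (0.0577 + 0.0034) * 0.332 * 6.3227e+13 = 1.282572e+12
Denominator = 2.09e-5 + 2.6e-18 * 6.3227e+13 = 1.852902e-04
Xe_eq = 1.282572e+12 / 1.852902e-04 = 6.9220e+15 /cm^3

6.9220e+15


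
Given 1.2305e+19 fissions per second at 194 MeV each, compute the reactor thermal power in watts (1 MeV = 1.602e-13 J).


P = fission_rate * E_MeV * 1.602e-13
P = 1.2305e+19 * 194 * 1.602e-13
P = 3.8242e+08 W

3.8242e+08


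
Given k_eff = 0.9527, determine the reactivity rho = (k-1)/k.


rho = (k_eff - 1) / k_eff
rho = (0.9527 - 1) / 0.9527
rho = -0.049648

-0.049648


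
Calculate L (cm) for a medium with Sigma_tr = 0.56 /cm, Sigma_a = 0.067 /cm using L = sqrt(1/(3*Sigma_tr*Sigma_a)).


D = 1 / (3 * Sigma_tr) = 1 / (3 * 0.56) = 0.5952381 cm
L = sqrt(D / Sigma_a)
L = sqrt(0.5952381 / 0.067)
L = 2.9806 cm

2.9806


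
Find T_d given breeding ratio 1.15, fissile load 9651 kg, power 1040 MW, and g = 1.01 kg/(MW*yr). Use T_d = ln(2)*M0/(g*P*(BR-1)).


Breeding gain G = BR - 1 = 1.15 - 1 = 0.15
Fissile production rate = g * P * G = 1.01 * 1040 * 0.15 = 157.56 kg/yr
T_d = ln(2) * M0 / (g * P * G)
T_d = ln(2) * 9651 / 157.56 = 42.457 yr

42.457


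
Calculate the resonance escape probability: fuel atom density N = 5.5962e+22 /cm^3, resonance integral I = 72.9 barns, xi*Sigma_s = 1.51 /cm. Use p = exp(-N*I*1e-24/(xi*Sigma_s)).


p = exp(-N * I * 1e-24 / (xi*Sigma_s))
p = exp(-5.5962e+22 * 72.9 * 1e-24 / 1.51)
p = 0.067089

0.067089


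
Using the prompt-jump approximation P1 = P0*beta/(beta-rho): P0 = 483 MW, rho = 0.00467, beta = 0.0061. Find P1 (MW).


P1/P0 = beta / (beta - rho)
P1/P0 = 0.0061 / (0.0061 - 0.00467) = 4.265734
P1 = 483 * 4.265734 = 2060.3 MW

2060.3


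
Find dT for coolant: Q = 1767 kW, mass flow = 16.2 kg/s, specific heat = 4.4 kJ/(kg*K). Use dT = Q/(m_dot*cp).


dT = Q / (m_dot * cp)
dT = 1767 / (16.2 * 4.4)
dT = 24.790 C

24.790


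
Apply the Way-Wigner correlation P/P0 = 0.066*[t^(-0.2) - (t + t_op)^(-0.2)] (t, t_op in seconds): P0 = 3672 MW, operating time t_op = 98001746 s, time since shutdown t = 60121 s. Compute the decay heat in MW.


P/P0 = 0.066 * [t^(-0.2) - (t + t_op)^(-0.2)]
P/P0 = 0.066 * [60121^(-0.2) - (60121 + 98001746)^(-0.2)]
P/P0 = 0.066 * [0.1107120 - 0.02521738] = 0.005642645
P = 3672 * 0.005642645 = 20.720 MW

20.720


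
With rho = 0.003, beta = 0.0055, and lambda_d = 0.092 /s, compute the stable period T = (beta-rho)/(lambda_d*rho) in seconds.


T = (beta - rho) / (lambda_d * rho)
T = (0.0055 - 0.003) / (0.092 * 0.003)
T = 9.0580 s

9.0580


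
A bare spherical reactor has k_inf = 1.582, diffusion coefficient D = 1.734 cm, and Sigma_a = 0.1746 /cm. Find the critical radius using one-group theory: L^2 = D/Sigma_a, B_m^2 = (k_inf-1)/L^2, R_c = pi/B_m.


L^2 = D / Sigma_a = 1.734 / 0.1746 = 9.931271 cm^2
B_m^2 = (k_inf - 1) / L^2 = (1.582 - 1) / 9.931271 = 0.05860277 /cm^2
For a bare sphere: B_g = pi/R, so R_c = pi / sqrt(B_m^2)
R_c = pi / sqrt(0.05860277) = 12.977 cm

12.977


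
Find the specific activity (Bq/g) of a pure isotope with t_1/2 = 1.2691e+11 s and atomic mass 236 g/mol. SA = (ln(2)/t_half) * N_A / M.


lambda = ln(2) / t_half = ln(2) / 1.2691e+11 = 5.461722e-12 /s
SA = lambda * N_A / M
SA = 5.461722e-12 * 6.022e23 / 236
SA = 1.3937e+10 Bq/g

1.3937e+10


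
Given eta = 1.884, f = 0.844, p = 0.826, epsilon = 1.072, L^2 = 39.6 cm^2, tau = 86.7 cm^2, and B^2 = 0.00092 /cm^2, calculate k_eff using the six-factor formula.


k_inf = eta*f*p*eps = 1.884*0.844*0.826*1.072 = 1.407985
P_TNL = 1/(1 + L^2*B^2) = 1/(1 + 39.6*0.00092) = 0.9648486
P_FNL = exp(-B^2*tau) = exp(-0.00092*86.7) = 0.9233342
k_eff = k_inf * P_TNL * P_FNL = 1.407985 * 0.9648486 * 0.9233342
k_eff = 1.2543

1.2543


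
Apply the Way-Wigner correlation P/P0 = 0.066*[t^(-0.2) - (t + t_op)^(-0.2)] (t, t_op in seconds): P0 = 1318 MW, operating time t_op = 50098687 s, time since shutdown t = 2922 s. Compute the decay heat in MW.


P/P0 = 0.066 * [t^(-0.2) - (t + t_op)^(-0.2)]
P/P0 = 0.066 * [2922^(-0.2) - (2922 + 50098687)^(-0.2)]
P/P0 = 0.066 * [0.2027048 - 0.02884229] = 0.01147493
P = 1318 * 0.01147493 = 15.124 MW

15.124


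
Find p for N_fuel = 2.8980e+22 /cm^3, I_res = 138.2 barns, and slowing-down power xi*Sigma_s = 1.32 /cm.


p = exp(-N * I * 1e-24 / (xi*Sigma_s))
p = exp(-2.8980e+22 * 138.2 * 1e-24 / 1.32)
p = 0.048117

0.048117


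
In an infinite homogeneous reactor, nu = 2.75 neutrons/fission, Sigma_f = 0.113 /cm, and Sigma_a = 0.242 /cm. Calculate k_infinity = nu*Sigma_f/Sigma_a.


k_inf = nu * Sigma_f / Sigma_a
k_inf = 2.75 * 0.113 / 0.242
k_inf = 1.2841

1.2841


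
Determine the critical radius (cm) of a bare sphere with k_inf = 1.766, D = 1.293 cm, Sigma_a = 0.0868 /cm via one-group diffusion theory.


L^2 = D / Sigma_a = 1.293 / 0.0868 = 14.89631 cm^2
B_m^2 = (k_inf - 1) / L^2 = (1.766 - 1) / 14.89631 = 0.05142213 /cm^2
For a bare sphere: B_g = pi/R, so R_c = pi / sqrt(B_m^2)
R_c = pi / sqrt(0.05142213) = 13.854 cm

13.854


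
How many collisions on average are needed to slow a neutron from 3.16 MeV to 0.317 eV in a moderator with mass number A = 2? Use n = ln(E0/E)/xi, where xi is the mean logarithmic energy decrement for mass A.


xi = 1 + (A-1)^2/(2A)*ln((A-1)/(A+1)) = 0.7253469 (for A = 2)
n = ln(E0/E) / xi
n = ln(3.16e6 / 0.317) / 0.7253469
n = ln(9.968454e+06) / 0.7253469 = 22.217

22.217


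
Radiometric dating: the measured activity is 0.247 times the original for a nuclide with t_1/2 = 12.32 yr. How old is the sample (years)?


lambda = ln(2) / t_half = ln(2) / 12.32 = 0.05626195 /yr
t = -ln(A/A0) / lambda
t = -ln(0.247) / 0.05626195
t = 24.855 yr

24.855


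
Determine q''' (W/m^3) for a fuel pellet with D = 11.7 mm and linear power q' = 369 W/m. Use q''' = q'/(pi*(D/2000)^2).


r = D / 2 / 1000 = 11.7 / 2 / 1000 = 0.00585 m
q''' = q' / (pi * r^2)
q''' = 369 / (pi * 0.00585^2)
q''' = 3.4321e+06 W/m^3

3.4321e+06


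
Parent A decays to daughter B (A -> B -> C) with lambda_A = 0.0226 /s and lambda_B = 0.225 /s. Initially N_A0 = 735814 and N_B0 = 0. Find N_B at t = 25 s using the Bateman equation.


N_B(t) = lambda_A * N_A0 / (lambda_B - lambda_A) * [exp(-lambda_A*t) - exp(-lambda_B*t)]
exp(-0.0226*25) = 0.5683601; exp(-0.225*25) = 0.003606563
N_B = 0.0226 * 735814 / (0.225 - 0.0226) * (0.5683601 - 0.003606563)
N_B = 46401

46401


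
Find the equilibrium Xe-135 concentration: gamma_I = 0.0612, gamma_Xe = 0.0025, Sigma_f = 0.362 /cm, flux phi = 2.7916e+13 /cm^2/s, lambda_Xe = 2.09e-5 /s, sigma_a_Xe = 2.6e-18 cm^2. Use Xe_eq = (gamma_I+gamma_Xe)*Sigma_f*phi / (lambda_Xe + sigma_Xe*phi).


Xe_eq = (gamma_I + gamma_Xe) * Sigma_f * phi / (lambda_Xe + sigma_Xe * phi)
Numerator = (0.0612 + 0.0025) * 0.362 * 2.7916e+13 = 6.437262e+11
Denominator = 2.09e-5 + 2.6e-18 * 2.7916e+13 = 9.348160e-05
Xe_eq = 6.437262e+11 / 9.348160e-05 = 6.8861e+15 /cm^3

6.8861e+15


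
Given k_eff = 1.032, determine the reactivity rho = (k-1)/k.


rho = (k_eff - 1) / k_eff
rho = (1.032 - 1) / 1.032
rho = 0.031008

0.031008


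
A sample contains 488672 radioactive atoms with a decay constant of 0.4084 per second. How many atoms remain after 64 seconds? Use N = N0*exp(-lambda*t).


N = N0 * exp(-lambda * t)
N = 488672 * exp(-0.4084 * 64)
N = 2.1757e-06

2.1757e-06


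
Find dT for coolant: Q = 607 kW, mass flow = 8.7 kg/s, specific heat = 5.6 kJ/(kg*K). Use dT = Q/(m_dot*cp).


dT = Q / (m_dot * cp)
dT = 607 / (8.7 * 5.6)
dT = 12.459 C

12.459


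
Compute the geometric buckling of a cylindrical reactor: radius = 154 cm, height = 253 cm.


B^2 = (2.405/R)^2 + (pi/H)^2
B^2 = (2.405/154)^2 + (pi/253)^2
B^2 = 3.9808e-04 /cm^2

3.9808e-04


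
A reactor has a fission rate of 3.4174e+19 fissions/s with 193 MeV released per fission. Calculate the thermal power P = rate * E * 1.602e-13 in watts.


P = fission_rate * E_MeV * 1.602e-13
P = 3.4174e+19 * 193 * 1.602e-13
P = 1.0566e+09 W

1.0566e+09


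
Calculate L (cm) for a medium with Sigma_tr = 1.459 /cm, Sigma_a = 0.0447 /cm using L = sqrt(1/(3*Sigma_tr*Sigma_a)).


D = 1 / (3 * Sigma_tr) = 1 / (3 * 1.459) = 0.2284670 cm
L = sqrt(D / Sigma_a)
L = sqrt(0.2284670 / 0.0447)
L = 2.2608 cm

2.2608


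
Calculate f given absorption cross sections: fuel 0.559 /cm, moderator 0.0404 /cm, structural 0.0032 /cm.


f = Sigma_a_fuel / (Sigma_a_fuel + Sigma_a_mod + Sigma_a_other)
f = 0.559 / (0.559 + 0.0404 + 0.0032)
f = 0.92765

0.92765


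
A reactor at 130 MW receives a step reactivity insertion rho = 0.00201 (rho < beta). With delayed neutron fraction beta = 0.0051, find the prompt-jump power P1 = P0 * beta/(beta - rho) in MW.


P1/P0 = beta / (beta - rho)
P1/P0 = 0.0051 / (0.0051 - 0.00201) = 1.650485
P1 = 130 * 1.650485 = 214.56 MW

214.56


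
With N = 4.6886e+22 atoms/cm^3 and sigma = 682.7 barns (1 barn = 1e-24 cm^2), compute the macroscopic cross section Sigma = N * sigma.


Sigma = N * sigma_barns * 1e-24
Sigma = 4.6886e+22 * 682.7 * 1e-24
Sigma = 32.009 /cm

32.009


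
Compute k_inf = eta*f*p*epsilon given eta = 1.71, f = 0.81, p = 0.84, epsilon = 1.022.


k_inf = eta * f * p * epsilon
k_inf = 1.71 * 0.81 * 0.84 * 1.022
k_inf = 1.1891

1.1891


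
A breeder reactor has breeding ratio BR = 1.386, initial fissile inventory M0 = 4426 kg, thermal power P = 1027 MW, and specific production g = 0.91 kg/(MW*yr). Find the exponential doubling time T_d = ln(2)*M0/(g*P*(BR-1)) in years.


Breeding gain G = BR - 1 = 1.386 - 1 = 0.386
Fissile production rate = g * P * G = 0.91 * 1027 * 0.386 = 360.74402 kg/yr
T_d = ln(2) * M0 / (g * P * G)
T_d = ln(2) * 4426 / 360.74402 = 8.5043 yr

8.5043


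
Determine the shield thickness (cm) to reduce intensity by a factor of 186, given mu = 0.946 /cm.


x = ln(factor) / mu
x = ln(186) / 0.946
x = 5.5240 cm

5.5240


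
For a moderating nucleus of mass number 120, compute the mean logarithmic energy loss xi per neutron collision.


xi = 1 + (A-1)^2/(2A) * ln((A-1)/(A+1))
xi = 1 + (120-1)^2/(2*120) * ln((120-1)/(120 +1))
xi = 0.016574

0.016574


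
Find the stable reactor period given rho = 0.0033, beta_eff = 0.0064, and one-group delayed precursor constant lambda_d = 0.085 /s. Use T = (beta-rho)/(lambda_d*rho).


T = (beta - rho) / (lambda_d * rho)
T = (0.0064 - 0.0033) / (0.085 * 0.0033)
T = 11.052 s

11.052


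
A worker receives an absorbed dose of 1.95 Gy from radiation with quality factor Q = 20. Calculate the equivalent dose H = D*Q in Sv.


H = D * Q
H = 1.95 * 20
H = 39.000 Sv

39.000


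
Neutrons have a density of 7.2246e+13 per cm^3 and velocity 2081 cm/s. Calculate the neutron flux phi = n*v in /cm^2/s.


phi = n * v
phi = 7.2246e+13 * 2081
phi = 1.5034e+17 /cm^2/s

1.5034e+17


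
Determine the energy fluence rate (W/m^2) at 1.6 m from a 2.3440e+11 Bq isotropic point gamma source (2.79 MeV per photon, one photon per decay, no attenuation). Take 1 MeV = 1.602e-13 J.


psi = A * E * 1.602e-13 / (4*pi*r^2)
psi = 2.3440e+11 * 2.79 * 1.602e-13 / (4*pi*1.6^2)
psi = 0.0032567 W/m^2

0.0032567


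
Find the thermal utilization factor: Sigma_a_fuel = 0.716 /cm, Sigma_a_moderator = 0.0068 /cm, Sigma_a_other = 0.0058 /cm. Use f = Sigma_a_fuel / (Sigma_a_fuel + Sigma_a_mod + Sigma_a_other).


f = Sigma_a_fuel / (Sigma_a_fuel + Sigma_a_mod + Sigma_a_other)
f = 0.716 / (0.716 + 0.0068 + 0.0058)
f = 0.98271

0.98271


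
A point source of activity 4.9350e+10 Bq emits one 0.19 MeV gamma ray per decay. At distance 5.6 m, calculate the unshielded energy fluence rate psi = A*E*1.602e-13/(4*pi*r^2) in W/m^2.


psi = A * E * 1.602e-13 / (4*pi*r^2)
psi = 4.9350e+10 * 0.19 * 1.602e-13 / (4*pi*5.6^2)
psi = 3.8117e-06 W/m^2

3.8117e-06


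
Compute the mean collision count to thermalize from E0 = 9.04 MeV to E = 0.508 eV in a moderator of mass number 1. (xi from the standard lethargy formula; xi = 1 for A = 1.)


xi = 1 + (A-1)^2/(2A)*ln((A-1)/(A+1)) = 1 (for A = 1)
n = ln(E0/E) / xi
n = ln(9.04e6 / 0.508) / 1
n = ln(1.779528e+07) / 1 = 16.694

16.694


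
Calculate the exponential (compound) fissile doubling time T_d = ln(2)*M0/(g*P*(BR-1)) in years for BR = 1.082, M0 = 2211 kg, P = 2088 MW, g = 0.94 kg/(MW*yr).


Breeding gain G = BR - 1 = 1.082 - 1 = 0.082
Fissile production rate = g * P * G = 0.94 * 2088 * 0.082 = 160.94304 kg/yr
T_d = ln(2) * M0 / (g * P * G)
T_d = ln(2) * 2211 / 160.94304 = 9.5223 yr

9.5223


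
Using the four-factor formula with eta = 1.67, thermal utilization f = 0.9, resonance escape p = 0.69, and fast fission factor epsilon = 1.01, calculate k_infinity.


k_inf = eta * f * p * epsilon
k_inf = 1.67 * 0.9 * 0.69 * 1.01
k_inf = 1.0474

1.0474


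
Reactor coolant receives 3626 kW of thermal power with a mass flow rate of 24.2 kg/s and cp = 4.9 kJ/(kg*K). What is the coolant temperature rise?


dT = Q / (m_dot * cp)
dT = 3626 / (24.2 * 4.9)
dT = 30.579 C

30.579


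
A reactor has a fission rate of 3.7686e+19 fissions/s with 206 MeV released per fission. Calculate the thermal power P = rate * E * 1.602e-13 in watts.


P = fission_rate * E_MeV * 1.602e-13
P = 3.7686e+19 * 206 * 1.602e-13
P = 1.2437e+09 W

1.2437e+09


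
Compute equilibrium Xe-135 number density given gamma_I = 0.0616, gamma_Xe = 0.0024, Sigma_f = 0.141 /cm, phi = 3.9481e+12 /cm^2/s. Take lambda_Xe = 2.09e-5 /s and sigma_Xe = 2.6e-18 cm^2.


Xe_eq = (gamma_I + gamma_Xe) * Sigma_f * phi / (lambda_Xe + sigma_Xe * phi)
Numerator = (0.0616 + 0.0024) * 0.141 * 3.9481e+12 = 3.562765e+10
Denominator = 2.09e-5 + 2.6e-18 * 3.9481e+12 = 3.116506e-05
Xe_eq = 3.562765e+10 / 3.116506e-05 = 1.1432e+15 /cm^3

1.1432e+15


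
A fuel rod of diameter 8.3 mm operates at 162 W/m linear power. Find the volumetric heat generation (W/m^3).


r = D / 2 / 1000 = 8.3 / 2 / 1000 = 0.00415 m
q''' = q' / (pi * r^2)
q''' = 162 / (pi * 0.00415^2)
q''' = 2.9941e+06 W/m^3

2.9941e+06


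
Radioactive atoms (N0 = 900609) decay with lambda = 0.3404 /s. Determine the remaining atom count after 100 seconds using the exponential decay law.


N = N0 * exp(-lambda * t)
N = 900609 * exp(-0.3404 * 100)
N = 1.4830e-09

1.4830e-09


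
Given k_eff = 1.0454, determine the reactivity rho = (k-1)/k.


rho = (k_eff - 1) / k_eff
rho = (1.0454 - 1) / 1.0454
rho = 0.043428

0.043428


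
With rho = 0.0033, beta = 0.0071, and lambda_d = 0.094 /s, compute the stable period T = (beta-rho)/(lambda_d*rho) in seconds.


T = (beta - rho) / (lambda_d * rho)
T = (0.0071 - 0.0033) / (0.094 * 0.0033)
T = 12.250 s

12.250


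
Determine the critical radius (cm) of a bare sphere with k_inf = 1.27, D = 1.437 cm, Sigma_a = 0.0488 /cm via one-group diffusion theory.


L^2 = D / Sigma_a = 1.437 / 0.0488 = 29.44672 cm^2
B_m^2 = (k_inf - 1) / L^2 = (1.27 - 1) / 29.44672 = 0.009169103 /cm^2
For a bare sphere: B_g = pi/R, so R_c = pi / sqrt(B_m^2)
R_c = pi / sqrt(0.009169103) = 32.809 cm

32.809


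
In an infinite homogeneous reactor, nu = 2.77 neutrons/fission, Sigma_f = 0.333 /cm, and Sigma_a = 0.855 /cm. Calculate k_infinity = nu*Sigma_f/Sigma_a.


k_inf = nu * Sigma_f / Sigma_a
k_inf = 2.77 * 0.333 / 0.855
k_inf = 1.0788

1.0788


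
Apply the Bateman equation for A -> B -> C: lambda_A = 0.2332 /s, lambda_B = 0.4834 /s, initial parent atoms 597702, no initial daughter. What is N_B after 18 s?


N_B(t) = lambda_A * N_A0 / (lambda_B - lambda_A) * [exp(-lambda_A*t) - exp(-lambda_B*t)]
exp(-0.2332*18) = 0.01503161; exp(-0.4834*18) = 1.663860e-04
N_B = 0.2332 * 597702 / (0.4834 - 0.2332) * (0.01503161 - 1.663860e-04)
N_B = 8281.3

8281.3


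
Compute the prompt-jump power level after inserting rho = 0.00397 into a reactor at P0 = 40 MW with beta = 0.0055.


P1/P0 = beta / (beta - rho)
P1/P0 = 0.0055 / (0.0055 - 0.00397) = 3.594771
P1 = 40 * 3.594771 = 143.79 MW

143.79


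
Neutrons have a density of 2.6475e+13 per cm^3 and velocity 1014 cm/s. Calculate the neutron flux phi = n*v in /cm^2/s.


phi = n * v
phi = 2.6475e+13 * 1014
phi = 2.6846e+16 /cm^2/s

2.6846e+16


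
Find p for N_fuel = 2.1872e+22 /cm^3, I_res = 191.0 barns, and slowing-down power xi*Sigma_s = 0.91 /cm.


p = exp(-N * I * 1e-24 / (xi*Sigma_s))
p = exp(-2.1872e+22 * 191.0 * 1e-24 / 0.91)
p = 0.010146

0.010146


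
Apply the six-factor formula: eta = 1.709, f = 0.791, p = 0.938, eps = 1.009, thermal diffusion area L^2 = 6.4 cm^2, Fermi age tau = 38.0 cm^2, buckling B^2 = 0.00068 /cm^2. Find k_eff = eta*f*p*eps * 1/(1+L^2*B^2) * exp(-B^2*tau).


k_inf = eta*f*p*eps = 1.709*0.791*0.938*1.009 = 1.279418
P_TNL = 1/(1 + L^2*B^2) = 1/(1 + 6.4*0.00068) = 0.9956669
P_FNL = exp(-B^2*tau) = exp(-0.00068*38.0) = 0.9744910
k_eff = k_inf * P_TNL * P_FNL = 1.279418 * 0.9956669 * 0.9744910
k_eff = 1.2414

1.2414


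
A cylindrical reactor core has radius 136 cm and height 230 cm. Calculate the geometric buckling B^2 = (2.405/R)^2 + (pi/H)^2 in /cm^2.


B^2 = (2.405/R)^2 + (pi/H)^2
B^2 = (2.405/136)^2 + (pi/230)^2
B^2 = 4.9929e-04 /cm^2

4.9929e-04


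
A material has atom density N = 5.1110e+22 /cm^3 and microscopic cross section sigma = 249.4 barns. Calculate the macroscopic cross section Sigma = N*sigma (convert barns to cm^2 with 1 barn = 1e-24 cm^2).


Sigma = N * sigma_barns * 1e-24
Sigma = 5.1110e+22 * 249.4 * 1e-24
Sigma = 12.747 /cm

12.747


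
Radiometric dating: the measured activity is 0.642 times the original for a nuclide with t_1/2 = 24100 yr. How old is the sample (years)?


lambda = ln(2) / t_half = ln(2) / 24100 = 2.876129e-05 /yr
t = -ln(A/A0) / lambda
t = -ln(0.642) / 2.876129e-05
t = 15408 yr

15408


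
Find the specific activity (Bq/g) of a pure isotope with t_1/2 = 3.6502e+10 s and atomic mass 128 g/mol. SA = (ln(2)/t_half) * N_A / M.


lambda = ln(2) / t_half = ln(2) / 3.6502e+10 = 1.898929e-11 /s
SA = lambda * N_A / M
SA = 1.898929e-11 * 6.022e23 / 128
SA = 8.9339e+10 Bq/g

8.9339e+10


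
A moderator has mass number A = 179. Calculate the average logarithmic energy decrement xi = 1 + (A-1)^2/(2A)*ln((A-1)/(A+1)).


xi = 1 + (A-1)^2/(2A) * ln((A-1)/(A+1))
xi = 1 + (179-1)^2/(2*179) * ln((179-1)/(179 +1))
xi = 0.011132

0.011132


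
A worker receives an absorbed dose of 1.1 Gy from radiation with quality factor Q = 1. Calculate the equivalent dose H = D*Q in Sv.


H = D * Q
H = 1.1 * 1
H = 1.1000 Sv

1.1000


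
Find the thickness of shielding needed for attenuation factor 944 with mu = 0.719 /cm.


x = ln(factor) / mu
x = ln(944) / 0.719
x = 9.5273 cm

9.5273


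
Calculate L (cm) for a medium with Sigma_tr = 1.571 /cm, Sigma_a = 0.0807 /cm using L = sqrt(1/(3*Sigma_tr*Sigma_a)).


D = 1 / (3 * Sigma_tr) = 1 / (3 * 1.571) = 0.2121791 cm
L = sqrt(D / Sigma_a)
L = sqrt(0.2121791 / 0.0807)
L = 1.6215 cm

1.6215


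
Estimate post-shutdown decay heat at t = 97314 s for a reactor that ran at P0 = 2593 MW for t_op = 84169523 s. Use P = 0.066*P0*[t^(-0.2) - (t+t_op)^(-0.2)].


P/P0 = 0.066 * [t^(-0.2) - (t + t_op)^(-0.2)]
P/P0 = 0.066 * [97314^(-0.2) - (97314 + 84169523)^(-0.2)]
P/P0 = 0.066 * [0.1005460 - 0.02599373] = 0.004920450
P = 2593 * 0.004920450 = 12.759 MW

12.759


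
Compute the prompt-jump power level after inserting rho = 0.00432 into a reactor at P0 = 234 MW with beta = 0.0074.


P1/P0 = beta / (beta - rho)
P1/P0 = 0.0074 / (0.0074 - 0.00432) = 2.402597
P1 = 234 * 2.402597 = 562.21 MW

562.21


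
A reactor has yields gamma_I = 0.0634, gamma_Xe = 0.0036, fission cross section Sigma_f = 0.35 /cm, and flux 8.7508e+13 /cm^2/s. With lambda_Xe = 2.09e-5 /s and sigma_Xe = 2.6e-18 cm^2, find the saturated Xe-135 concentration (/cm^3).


Xe_eq = (gamma_I + gamma_Xe) * Sigma_f * phi / (lambda_Xe + sigma_Xe * phi)
Numerator = (0.0634 + 0.0036) * 0.35 * 8.7508e+13 = 2.052063e+12
Denominator = 2.09e-5 + 2.6e-18 * 8.7508e+13 = 2.484208e-04
Xe_eq = 2.052063e+12 / 2.484208e-04 = 8.2604e+15 /cm^3

8.2604e+15


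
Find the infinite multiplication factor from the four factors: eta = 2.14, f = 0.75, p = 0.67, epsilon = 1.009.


k_inf = eta * f * p * epsilon
k_inf = 2.14 * 0.75 * 0.67 * 1.009
k_inf = 1.0850

1.0850


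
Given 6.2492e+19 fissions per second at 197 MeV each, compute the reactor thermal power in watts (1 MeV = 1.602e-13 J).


P = fission_rate * E_MeV * 1.602e-13
P = 6.2492e+19 * 197 * 1.602e-13
P = 1.9722e+09 W

1.9722e+09


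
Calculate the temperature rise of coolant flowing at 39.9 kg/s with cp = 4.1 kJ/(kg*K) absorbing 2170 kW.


dT = Q / (m_dot * cp)
dT = 2170 / (39.9 * 4.1)
dT = 13.265 C

13.265


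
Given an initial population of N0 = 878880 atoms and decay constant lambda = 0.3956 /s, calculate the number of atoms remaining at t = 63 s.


N = N0 * exp(-lambda * t)
N = 878880 * exp(-0.3956 * 63)
N = 1.3185e-05

1.3185e-05


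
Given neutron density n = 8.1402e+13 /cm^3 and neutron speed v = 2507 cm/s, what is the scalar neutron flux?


phi = n * v
phi = 8.1402e+13 * 2507
phi = 2.0407e+17 /cm^2/s

2.0407e+17


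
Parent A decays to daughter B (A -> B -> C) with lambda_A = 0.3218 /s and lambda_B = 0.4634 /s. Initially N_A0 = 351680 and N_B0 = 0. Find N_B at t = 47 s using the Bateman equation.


N_B(t) = lambda_A * N_A0 / (lambda_B - lambda_A) * [exp(-lambda_A*t) - exp(-lambda_B*t)]
exp(-0.3218*47) = 2.700659e-07; exp(-0.4634*47) = 3.476587e-10
N_B = 0.3218 * 351680 / (0.4634 - 0.3218) * (2.700659e-07 - 3.476587e-10)
N_B = 0.21557

0.21557


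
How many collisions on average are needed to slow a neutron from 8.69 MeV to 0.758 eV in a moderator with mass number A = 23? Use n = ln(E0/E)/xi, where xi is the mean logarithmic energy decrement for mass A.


xi = 1 + (A-1)^2/(2A)*ln((A-1)/(A+1)) = 0.08448899 (for A = 23)
n = ln(E0/E) / xi
n = ln(8.69e6 / 0.758) / 0.08448899
n = ln(1.146438e+07) / 0.08448899 = 192.39

192.39


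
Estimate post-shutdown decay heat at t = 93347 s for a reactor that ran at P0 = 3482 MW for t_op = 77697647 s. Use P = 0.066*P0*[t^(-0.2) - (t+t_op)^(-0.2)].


P/P0 = 0.066 * [t^(-0.2) - (t + t_op)^(-0.2)]
P/P0 = 0.066 * [93347^(-0.2) - (93347 + 77697647)^(-0.2)]
P/P0 = 0.066 * [0.1013865 - 0.02641278] = 0.004948266
P = 3482 * 0.004948266 = 17.230 MW

17.230


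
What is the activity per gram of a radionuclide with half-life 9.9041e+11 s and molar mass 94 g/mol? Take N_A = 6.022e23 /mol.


lambda = ln(2) / t_half = ln(2) / 9.9041e+11 = 6.998588e-13 /s
SA = lambda * N_A / M
SA = 6.998588e-13 * 6.022e23 / 94
SA = 4.4836e+09 Bq/g

4.4836e+09


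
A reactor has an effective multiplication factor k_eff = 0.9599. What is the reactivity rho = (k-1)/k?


rho = (k_eff - 1) / k_eff
rho = (0.9599 - 1) / 0.9599
rho = -0.041775

-0.041775


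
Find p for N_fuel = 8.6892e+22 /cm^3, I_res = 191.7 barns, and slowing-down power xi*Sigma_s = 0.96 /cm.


p = exp(-N * I * 1e-24 / (xi*Sigma_s))
p = exp(-8.6892e+22 * 191.7 * 1e-24 / 0.96)
p = 2.9137e-08

2.9137e-08


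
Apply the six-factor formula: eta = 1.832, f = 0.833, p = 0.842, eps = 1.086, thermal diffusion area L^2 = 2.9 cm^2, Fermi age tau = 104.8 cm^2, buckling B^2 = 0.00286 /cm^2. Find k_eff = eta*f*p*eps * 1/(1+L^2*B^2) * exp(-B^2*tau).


k_inf = eta*f*p*eps = 1.832*0.833*0.842*1.086 = 1.395444
P_TNL = 1/(1 + L^2*B^2) = 1/(1 + 2.9*0.00286) = 0.9917742
P_FNL = exp(-B^2*tau) = exp(-0.00286*104.8) = 0.7410198
k_eff = k_inf * P_TNL * P_FNL = 1.395444 * 0.9917742 * 0.7410198
k_eff = 1.0255

1.0255


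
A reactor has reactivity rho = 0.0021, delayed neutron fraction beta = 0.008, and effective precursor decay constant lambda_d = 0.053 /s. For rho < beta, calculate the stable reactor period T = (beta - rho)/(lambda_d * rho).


T = (beta - rho) / (lambda_d * rho)
T = (0.008 - 0.0021) / (0.053 * 0.0021)
T = 53.010 s

53.010


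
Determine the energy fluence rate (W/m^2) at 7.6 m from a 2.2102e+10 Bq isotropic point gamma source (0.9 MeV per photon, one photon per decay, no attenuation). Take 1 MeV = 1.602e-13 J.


psi = A * E * 1.602e-13 / (4*pi*r^2)
psi = 2.2102e+10 * 0.9 * 1.602e-13 / (4*pi*7.6^2)
psi = 4.3904e-06 W/m^2

4.3904e-06


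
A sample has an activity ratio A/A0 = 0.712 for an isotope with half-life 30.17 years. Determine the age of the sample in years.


lambda = ln(2) / t_half = ln(2) / 30.17 = 0.02297472 /yr
t = -ln(A/A0) / lambda
t = -ln(0.712) / 0.02297472
t = 14.785 yr

14.785


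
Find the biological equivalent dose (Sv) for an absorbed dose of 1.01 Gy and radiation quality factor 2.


H = D * Q
H = 1.01 * 2
H = 2.0200 Sv

2.0200


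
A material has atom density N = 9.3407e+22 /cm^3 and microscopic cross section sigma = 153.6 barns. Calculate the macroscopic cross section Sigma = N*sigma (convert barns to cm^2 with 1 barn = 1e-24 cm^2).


Sigma = N * sigma_barns * 1e-24
Sigma = 9.3407e+22 * 153.6 * 1e-24
Sigma = 14.347 /cm

14.347


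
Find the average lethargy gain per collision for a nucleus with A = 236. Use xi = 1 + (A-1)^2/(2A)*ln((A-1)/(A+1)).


xi = 1 + (A-1)^2/(2A) * ln((A-1)/(A+1))
xi = 1 + (236-1)^2/(2*236) * ln((236-1)/(236 +1))
xi = 0.0084507

0.0084507


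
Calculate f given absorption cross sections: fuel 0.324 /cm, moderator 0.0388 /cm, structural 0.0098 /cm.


f = Sigma_a_fuel / (Sigma_a_fuel + Sigma_a_mod + Sigma_a_other)
f = 0.324 / (0.324 + 0.0388 + 0.0098)
f = 0.86957

0.86957


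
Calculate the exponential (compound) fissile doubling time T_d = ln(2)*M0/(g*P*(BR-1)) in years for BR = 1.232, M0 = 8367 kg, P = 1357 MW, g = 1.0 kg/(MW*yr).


Breeding gain G = BR - 1 = 1.232 - 1 = 0.232
Fissile production rate = g * P * G = 1.0 * 1357 * 0.232 = 314.824 kg/yr
T_d = ln(2) * M0 / (g * P * G)
T_d = ln(2) * 8367 / 314.824 = 18.422 yr

18.422


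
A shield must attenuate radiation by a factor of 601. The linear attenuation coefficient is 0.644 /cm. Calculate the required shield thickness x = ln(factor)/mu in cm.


x = ln(factor) / mu
x = ln(601) / 0.644
x = 9.9357 cm

9.9357


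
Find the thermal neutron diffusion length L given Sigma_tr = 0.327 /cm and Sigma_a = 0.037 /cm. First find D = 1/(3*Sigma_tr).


D = 1 / (3 * Sigma_tr) = 1 / (3 * 0.327) = 1.019368 cm
L = sqrt(D / Sigma_a)
L = sqrt(1.019368 / 0.037)
L = 5.2489 cm

5.2489


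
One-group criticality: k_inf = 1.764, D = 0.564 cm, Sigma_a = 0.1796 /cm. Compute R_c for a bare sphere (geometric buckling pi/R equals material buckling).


L^2 = D / Sigma_a = 0.564 / 0.1796 = 3.140312 cm^2
B_m^2 = (k_inf - 1) / L^2 = (1.764 - 1) / 3.140312 = 0.2432879 /cm^2
For a bare sphere: B_g = pi/R, so R_c = pi / sqrt(B_m^2)
R_c = pi / sqrt(0.2432879) = 6.3693 cm

6.3693


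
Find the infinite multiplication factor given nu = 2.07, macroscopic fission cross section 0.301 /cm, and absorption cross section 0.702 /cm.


k_inf = nu * Sigma_f / Sigma_a
k_inf = 2.07 * 0.301 / 0.702
k_inf = 0.88756

0.88756
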